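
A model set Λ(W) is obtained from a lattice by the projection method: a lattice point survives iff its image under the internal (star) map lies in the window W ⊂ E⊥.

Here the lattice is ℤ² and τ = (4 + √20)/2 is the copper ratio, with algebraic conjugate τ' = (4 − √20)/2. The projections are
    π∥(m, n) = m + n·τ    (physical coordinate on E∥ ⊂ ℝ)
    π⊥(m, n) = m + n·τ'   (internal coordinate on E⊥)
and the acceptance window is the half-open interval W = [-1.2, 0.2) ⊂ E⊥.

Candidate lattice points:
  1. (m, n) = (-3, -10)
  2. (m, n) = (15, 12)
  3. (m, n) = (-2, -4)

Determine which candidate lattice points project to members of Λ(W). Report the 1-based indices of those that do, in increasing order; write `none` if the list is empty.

1, 3

τ' = (4−√20)/2 ≈ -0.2361.
candidate 1: (m,n)=(-3,-10) → π∥ = -3-10·τ ≈ -45.3607, π⊥ = -3-10·τ' ≈ -0.6393 ∈ [-1.2, 0.2) ⇒ IN Λ
candidate 2: (m,n)=(15,12) → π∥ = 15+12·τ ≈ 65.8328, π⊥ = 15+12·τ' ≈ 12.1672 ∉ [-1.2, 0.2) ⇒ out
candidate 3: (m,n)=(-2,-4) → π∥ = -2-4·τ ≈ -18.9443, π⊥ = -2-4·τ' ≈ -1.0557 ∈ [-1.2, 0.2) ⇒ IN Λ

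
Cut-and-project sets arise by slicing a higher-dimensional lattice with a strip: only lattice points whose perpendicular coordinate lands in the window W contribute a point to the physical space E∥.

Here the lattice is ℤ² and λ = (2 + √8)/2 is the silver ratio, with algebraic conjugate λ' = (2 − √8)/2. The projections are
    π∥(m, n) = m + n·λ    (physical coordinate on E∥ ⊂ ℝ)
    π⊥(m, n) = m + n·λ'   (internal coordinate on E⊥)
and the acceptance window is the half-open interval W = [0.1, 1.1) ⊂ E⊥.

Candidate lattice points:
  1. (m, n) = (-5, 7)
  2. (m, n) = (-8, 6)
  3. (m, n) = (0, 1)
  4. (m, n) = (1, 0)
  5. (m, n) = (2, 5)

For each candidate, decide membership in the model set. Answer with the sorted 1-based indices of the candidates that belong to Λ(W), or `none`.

λ' = (2−√8)/2 ≈ -0.4142.
candidate 1: (m,n)=(-5,7) → π∥ = -5+7·λ ≈ 11.8995, π⊥ = -5+7·λ' ≈ -7.8995 ∉ [0.1, 1.1) ⇒ out
candidate 2: (m,n)=(-8,6) → π∥ = -8+6·λ ≈ 6.4853, π⊥ = -8+6·λ' ≈ -10.4853 ∉ [0.1, 1.1) ⇒ out
candidate 3: (m,n)=(0,1) → π∥ = 0+1·λ ≈ 2.4142, π⊥ = 0+1·λ' ≈ -0.4142 ∉ [0.1, 1.1) ⇒ out
candidate 4: (m,n)=(1,0) → π∥ = 1+0·λ ≈ 1.0000, π⊥ = 1+0·λ' ≈ 1.0000 ∈ [0.1, 1.1) ⇒ IN Λ
candidate 5: (m,n)=(2,5) → π∥ = 2+5·λ ≈ 14.0711, π⊥ = 2+5·λ' ≈ -0.0711 ∉ [0.1, 1.1) ⇒ out

4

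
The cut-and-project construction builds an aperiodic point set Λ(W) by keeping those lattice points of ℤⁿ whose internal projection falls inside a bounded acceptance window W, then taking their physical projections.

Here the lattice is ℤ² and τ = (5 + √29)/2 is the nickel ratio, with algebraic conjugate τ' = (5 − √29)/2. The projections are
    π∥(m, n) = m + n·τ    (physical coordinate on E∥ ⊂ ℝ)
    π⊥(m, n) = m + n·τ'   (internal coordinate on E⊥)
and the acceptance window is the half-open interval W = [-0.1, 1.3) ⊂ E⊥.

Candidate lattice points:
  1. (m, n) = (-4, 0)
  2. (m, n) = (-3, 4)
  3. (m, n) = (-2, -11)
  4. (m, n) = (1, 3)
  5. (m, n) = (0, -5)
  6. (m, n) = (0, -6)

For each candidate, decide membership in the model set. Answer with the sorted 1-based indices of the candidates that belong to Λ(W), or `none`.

3, 4, 5, 6

Compute τ' = (5−√29)/2 = -0.19258, so π⊥(m,n) = m -0.19258·n.
candidate 1: (m,n)=(-4,0) → π∥ = -4+0·τ ≈ -4.00000, π⊥ = -4+0·τ' ≈ -4.00000 ∉ [-0.1, 1.3) ⇒ out
candidate 2: (m,n)=(-3,4) → π∥ = -3+4·τ ≈ 17.77033, π⊥ = -3+4·τ' ≈ -3.77033 ∉ [-0.1, 1.3) ⇒ out
candidate 3: (m,n)=(-2,-11) → π∥ = -2-11·τ ≈ -59.11841, π⊥ = -2-11·τ' ≈ 0.11841 ∈ [-0.1, 1.3) ⇒ IN Λ
candidate 4: (m,n)=(1,3) → π∥ = 1+3·τ ≈ 16.57775, π⊥ = 1+3·τ' ≈ 0.42225 ∈ [-0.1, 1.3) ⇒ IN Λ
candidate 5: (m,n)=(0,-5) → π∥ = 0-5·τ ≈ -25.96291, π⊥ = 0-5·τ' ≈ 0.96291 ∈ [-0.1, 1.3) ⇒ IN Λ
candidate 6: (m,n)=(0,-6) → π∥ = 0-6·τ ≈ -31.15549, π⊥ = 0-6·τ' ≈ 1.15549 ∈ [-0.1, 1.3) ⇒ IN Λ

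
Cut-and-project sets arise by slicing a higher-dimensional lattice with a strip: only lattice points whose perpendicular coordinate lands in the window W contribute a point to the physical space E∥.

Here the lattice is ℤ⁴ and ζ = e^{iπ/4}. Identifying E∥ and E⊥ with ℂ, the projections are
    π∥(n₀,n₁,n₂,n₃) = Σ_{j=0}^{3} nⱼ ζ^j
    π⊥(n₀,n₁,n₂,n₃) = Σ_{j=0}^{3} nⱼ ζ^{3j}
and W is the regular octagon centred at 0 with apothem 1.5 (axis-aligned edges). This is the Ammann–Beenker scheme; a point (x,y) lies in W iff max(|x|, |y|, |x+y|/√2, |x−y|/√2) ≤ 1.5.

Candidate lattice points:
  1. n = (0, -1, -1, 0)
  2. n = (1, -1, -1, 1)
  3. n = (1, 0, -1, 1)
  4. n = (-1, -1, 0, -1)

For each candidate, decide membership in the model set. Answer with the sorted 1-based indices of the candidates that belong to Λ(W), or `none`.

1

π⊥(n) = n₀ + n₁ζ³ + n₂ζ⁶ + n₃ζ⁹ where ζ = e^{iπ/4}.
candidate 1: n = (0, -1, -1, 0) → π⊥ ≈ (+0.7071, +0.2929); max(|x|,|y|,|x±y|/√2) = 0.7071 ≤ 1.5 ⇒ ∈ W
candidate 2: n = (1, -1, -1, 1) → π⊥ ≈ (+2.4142, +1.0000); max(|x|,|y|,|x±y|/√2) = 2.4142 > 1.5 ⇒ ∉ W
candidate 3: n = (1, 0, -1, 1) → π⊥ ≈ (+1.7071, +1.7071); max(|x|,|y|,|x±y|/√2) = 2.4142 > 1.5 ⇒ ∉ W
candidate 4: n = (-1, -1, 0, -1) → π⊥ ≈ (-1.0000, -1.4142); max(|x|,|y|,|x±y|/√2) = 1.7071 > 1.5 ⇒ ∉ W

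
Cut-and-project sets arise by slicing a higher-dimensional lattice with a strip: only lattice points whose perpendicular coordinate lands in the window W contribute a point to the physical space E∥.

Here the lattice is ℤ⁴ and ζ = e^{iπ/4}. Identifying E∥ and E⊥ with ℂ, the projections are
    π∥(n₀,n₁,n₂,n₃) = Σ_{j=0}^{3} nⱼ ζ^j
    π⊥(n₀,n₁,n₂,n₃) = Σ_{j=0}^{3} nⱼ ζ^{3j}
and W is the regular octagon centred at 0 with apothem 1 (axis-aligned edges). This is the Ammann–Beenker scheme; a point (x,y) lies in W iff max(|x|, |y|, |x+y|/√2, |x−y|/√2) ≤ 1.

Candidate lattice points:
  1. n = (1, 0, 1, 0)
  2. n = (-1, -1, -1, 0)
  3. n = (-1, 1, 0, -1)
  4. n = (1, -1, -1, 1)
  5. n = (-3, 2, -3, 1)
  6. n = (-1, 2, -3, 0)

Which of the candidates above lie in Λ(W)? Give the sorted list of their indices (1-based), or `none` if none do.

Internal map: ζ^{3j} for j=0..3 gives (1,0), (−√2/2,√2/2), (0,−1), (√2/2,√2/2).
candidate 1: n = (1, 0, 1, 0) → π⊥ ≈ (+1.0000, -1.0000); max(|x|,|y|,|x±y|/√2) = 1.4142 > 1 ⇒ ∉ W
candidate 2: n = (-1, -1, -1, 0) → π⊥ ≈ (-0.2929, +0.2929); max(|x|,|y|,|x±y|/√2) = 0.4142 ≤ 1 ⇒ ∈ W
candidate 3: n = (-1, 1, 0, -1) → π⊥ ≈ (-2.4142, +0.0000); max(|x|,|y|,|x±y|/√2) = 2.4142 > 1 ⇒ ∉ W
candidate 4: n = (1, -1, -1, 1) → π⊥ ≈ (+2.4142, +1.0000); max(|x|,|y|,|x±y|/√2) = 2.4142 > 1 ⇒ ∉ W
candidate 5: n = (-3, 2, -3, 1) → π⊥ ≈ (-3.7071, +5.1213); max(|x|,|y|,|x±y|/√2) = 6.2426 > 1 ⇒ ∉ W
candidate 6: n = (-1, 2, -3, 0) → π⊥ ≈ (-2.4142, +4.4142); max(|x|,|y|,|x±y|/√2) = 4.8284 > 1 ⇒ ∉ W

2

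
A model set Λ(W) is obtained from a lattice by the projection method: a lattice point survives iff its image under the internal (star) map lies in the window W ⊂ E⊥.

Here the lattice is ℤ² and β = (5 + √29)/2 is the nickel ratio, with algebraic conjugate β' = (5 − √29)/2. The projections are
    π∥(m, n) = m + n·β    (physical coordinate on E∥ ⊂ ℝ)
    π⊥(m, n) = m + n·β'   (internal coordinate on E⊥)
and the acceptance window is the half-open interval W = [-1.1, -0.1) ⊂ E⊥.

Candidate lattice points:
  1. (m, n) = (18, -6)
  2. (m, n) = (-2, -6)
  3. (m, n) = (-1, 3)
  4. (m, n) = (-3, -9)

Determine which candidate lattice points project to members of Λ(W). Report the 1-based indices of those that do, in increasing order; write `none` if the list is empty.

β' = (5−√29)/2 ≈ -0.19258.
[1] lift (18,-6): star map gives 19.15549; window check -1.1 ≤ 19.15549 < -0.1 is false → out
[2] lift (-2,-6): star map gives -0.84451; window check -1.1 ≤ -0.84451 < -0.1 is true → IN Λ
[3] lift (-1,3): star map gives -1.57775; window check -1.1 ≤ -1.57775 < -0.1 is false → out
[4] lift (-3,-9): star map gives -1.26676; window check -1.1 ≤ -1.26676 < -0.1 is false → out

2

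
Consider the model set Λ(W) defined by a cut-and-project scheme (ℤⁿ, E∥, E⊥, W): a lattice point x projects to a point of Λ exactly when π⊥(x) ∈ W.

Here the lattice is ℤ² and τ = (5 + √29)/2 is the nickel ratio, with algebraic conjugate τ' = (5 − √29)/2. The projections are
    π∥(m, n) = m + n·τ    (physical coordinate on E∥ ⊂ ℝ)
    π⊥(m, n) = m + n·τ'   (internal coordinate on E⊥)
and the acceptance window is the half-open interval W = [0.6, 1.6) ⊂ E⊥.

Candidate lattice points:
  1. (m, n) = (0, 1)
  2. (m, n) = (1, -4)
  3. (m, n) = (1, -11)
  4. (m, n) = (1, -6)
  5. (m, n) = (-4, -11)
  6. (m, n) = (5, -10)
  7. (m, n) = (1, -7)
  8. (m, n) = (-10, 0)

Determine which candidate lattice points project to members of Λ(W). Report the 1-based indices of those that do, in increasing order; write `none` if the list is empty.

none

τ' = (5−√29)/2 ≈ -0.1926.
candidate 1: (m,n)=(0,1) → π∥ = 0+1·τ ≈ 5.1926, π⊥ = 0+1·τ' ≈ -0.1926 ∉ [0.6, 1.6) ⇒ out
candidate 2: (m,n)=(1,-4) → π∥ = 1-4·τ ≈ -19.7703, π⊥ = 1-4·τ' ≈ 1.7703 ∉ [0.6, 1.6) ⇒ out
candidate 3: (m,n)=(1,-11) → π∥ = 1-11·τ ≈ -56.1184, π⊥ = 1-11·τ' ≈ 3.1184 ∉ [0.6, 1.6) ⇒ out
candidate 4: (m,n)=(1,-6) → π∥ = 1-6·τ ≈ -30.1555, π⊥ = 1-6·τ' ≈ 2.1555 ∉ [0.6, 1.6) ⇒ out
candidate 5: (m,n)=(-4,-11) → π∥ = -4-11·τ ≈ -61.1184, π⊥ = -4-11·τ' ≈ -1.8816 ∉ [0.6, 1.6) ⇒ out
candidate 6: (m,n)=(5,-10) → π∥ = 5-10·τ ≈ -46.9258, π⊥ = 5-10·τ' ≈ 6.9258 ∉ [0.6, 1.6) ⇒ out
candidate 7: (m,n)=(1,-7) → π∥ = 1-7·τ ≈ -35.3481, π⊥ = 1-7·τ' ≈ 2.3481 ∉ [0.6, 1.6) ⇒ out
candidate 8: (m,n)=(-10,0) → π∥ = -10+0·τ ≈ -10.0000, π⊥ = -10+0·τ' ≈ -10.0000 ∉ [0.6, 1.6) ⇒ out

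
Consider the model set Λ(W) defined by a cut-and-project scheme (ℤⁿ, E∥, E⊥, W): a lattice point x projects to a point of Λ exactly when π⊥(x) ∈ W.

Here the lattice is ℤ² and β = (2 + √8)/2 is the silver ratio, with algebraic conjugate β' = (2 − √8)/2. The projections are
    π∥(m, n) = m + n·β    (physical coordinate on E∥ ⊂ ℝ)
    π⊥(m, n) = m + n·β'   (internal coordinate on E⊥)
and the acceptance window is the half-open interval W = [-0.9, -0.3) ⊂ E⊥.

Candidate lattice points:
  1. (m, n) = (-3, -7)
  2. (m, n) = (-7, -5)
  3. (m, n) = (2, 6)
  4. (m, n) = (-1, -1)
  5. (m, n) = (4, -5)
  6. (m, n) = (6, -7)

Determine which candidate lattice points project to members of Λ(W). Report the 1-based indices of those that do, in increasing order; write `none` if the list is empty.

Numerically β ≈ 2.4142 and β' = −1/β ≈ -0.4142.
candidate 1: (m,n)=(-3,-7) → π∥ = -3-7·β ≈ -19.8995, π⊥ = -3-7·β' ≈ -0.1005 ∉ [-0.9, -0.3) ⇒ out
candidate 2: (m,n)=(-7,-5) → π∥ = -7-5·β ≈ -19.0711, π⊥ = -7-5·β' ≈ -4.9289 ∉ [-0.9, -0.3) ⇒ out
candidate 3: (m,n)=(2,6) → π∥ = 2+6·β ≈ 16.4853, π⊥ = 2+6·β' ≈ -0.4853 ∈ [-0.9, -0.3) ⇒ IN Λ
candidate 4: (m,n)=(-1,-1) → π∥ = -1-1·β ≈ -3.4142, π⊥ = -1-1·β' ≈ -0.5858 ∈ [-0.9, -0.3) ⇒ IN Λ
candidate 5: (m,n)=(4,-5) → π∥ = 4-5·β ≈ -8.0711, π⊥ = 4-5·β' ≈ 6.0711 ∉ [-0.9, -0.3) ⇒ out
candidate 6: (m,n)=(6,-7) → π∥ = 6-7·β ≈ -10.8995, π⊥ = 6-7·β' ≈ 8.8995 ∉ [-0.9, -0.3) ⇒ out

3, 4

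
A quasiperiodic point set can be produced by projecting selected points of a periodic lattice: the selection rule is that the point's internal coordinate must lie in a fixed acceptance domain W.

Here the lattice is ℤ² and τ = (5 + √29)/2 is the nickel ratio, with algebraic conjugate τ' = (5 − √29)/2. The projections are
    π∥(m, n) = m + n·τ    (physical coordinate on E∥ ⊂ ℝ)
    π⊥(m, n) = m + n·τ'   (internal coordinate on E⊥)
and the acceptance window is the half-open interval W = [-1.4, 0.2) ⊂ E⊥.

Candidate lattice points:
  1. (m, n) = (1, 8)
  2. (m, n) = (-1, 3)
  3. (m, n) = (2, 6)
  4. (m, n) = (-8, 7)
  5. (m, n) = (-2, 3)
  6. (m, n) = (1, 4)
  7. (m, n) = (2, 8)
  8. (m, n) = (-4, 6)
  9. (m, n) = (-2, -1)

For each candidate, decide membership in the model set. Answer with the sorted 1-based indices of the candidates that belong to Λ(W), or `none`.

1

Numerically τ ≈ 5.192582 and τ' = −1/τ ≈ -0.192582.
[1] lift (1,8): star map gives -0.540659; window check -1.4 ≤ -0.540659 < 0.2 is true → IN Λ
[2] lift (-1,3): star map gives -1.577747; window check -1.4 ≤ -1.577747 < 0.2 is false → out
[3] lift (2,6): star map gives 0.844506; window check -1.4 ≤ 0.844506 < 0.2 is false → out
[4] lift (-8,7): star map gives -9.348077; window check -1.4 ≤ -9.348077 < 0.2 is false → out
[5] lift (-2,3): star map gives -2.577747; window check -1.4 ≤ -2.577747 < 0.2 is false → out
[6] lift (1,4): star map gives 0.229670; window check -1.4 ≤ 0.229670 < 0.2 is false → out
[7] lift (2,8): star map gives 0.459341; window check -1.4 ≤ 0.459341 < 0.2 is false → out
[8] lift (-4,6): star map gives -5.155494; window check -1.4 ≤ -5.155494 < 0.2 is false → out
[9] lift (-2,-1): star map gives -1.807418; window check -1.4 ≤ -1.807418 < 0.2 is false → out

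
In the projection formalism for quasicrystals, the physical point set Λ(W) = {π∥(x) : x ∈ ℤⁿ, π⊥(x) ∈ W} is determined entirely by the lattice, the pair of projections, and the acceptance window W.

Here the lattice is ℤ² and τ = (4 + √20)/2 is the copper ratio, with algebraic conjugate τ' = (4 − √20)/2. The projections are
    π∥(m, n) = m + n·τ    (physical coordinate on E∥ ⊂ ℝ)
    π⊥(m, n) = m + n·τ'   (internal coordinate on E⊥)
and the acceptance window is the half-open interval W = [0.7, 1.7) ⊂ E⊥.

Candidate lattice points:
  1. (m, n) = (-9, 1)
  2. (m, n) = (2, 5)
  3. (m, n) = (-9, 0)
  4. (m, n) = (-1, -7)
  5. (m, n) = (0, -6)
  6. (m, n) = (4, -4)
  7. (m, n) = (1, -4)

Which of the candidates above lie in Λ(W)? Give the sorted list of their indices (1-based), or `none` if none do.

2, 5

Numerically τ ≈ 4.23607 and τ' = −1/τ ≈ -0.23607.
#1 (-9,1): internal coord -9 + (1)·τ' = -9.23607; -9.23607 ∉ [0.7, 1.7) → out
#2 (2,5): internal coord 2 + (5)·τ' = +0.81966; +0.81966 ∈ [0.7, 1.7) → IN Λ
#3 (-9,0): internal coord -9 + (0)·τ' = -9.00000; -9.00000 ∉ [0.7, 1.7) → out
#4 (-1,-7): internal coord -1 + (-7)·τ' = +0.65248; +0.65248 ∉ [0.7, 1.7) → out
#5 (0,-6): internal coord 0 + (-6)·τ' = +1.41641; +1.41641 ∈ [0.7, 1.7) → IN Λ
#6 (4,-4): internal coord 4 + (-4)·τ' = +4.94427; +4.94427 ∉ [0.7, 1.7) → out
#7 (1,-4): internal coord 1 + (-4)·τ' = +1.94427; +1.94427 ∉ [0.7, 1.7) → out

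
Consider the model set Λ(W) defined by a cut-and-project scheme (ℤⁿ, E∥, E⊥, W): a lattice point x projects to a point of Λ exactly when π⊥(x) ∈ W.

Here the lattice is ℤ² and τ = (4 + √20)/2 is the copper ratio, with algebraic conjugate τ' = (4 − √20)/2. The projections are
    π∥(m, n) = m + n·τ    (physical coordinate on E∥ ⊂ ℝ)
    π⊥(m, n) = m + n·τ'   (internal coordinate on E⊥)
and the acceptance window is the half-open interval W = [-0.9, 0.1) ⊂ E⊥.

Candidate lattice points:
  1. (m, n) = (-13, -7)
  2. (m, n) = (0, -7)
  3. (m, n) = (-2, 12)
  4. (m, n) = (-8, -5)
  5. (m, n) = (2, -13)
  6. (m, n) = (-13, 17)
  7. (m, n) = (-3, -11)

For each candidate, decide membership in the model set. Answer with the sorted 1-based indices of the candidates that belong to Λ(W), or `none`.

7

Numerically τ ≈ 4.23607 and τ' = −1/τ ≈ -0.23607.
candidate 1: (m,n)=(-13,-7) → π∥ = -13-7·τ ≈ -42.65248, π⊥ = -13-7·τ' ≈ -11.34752 ∉ [-0.9, 0.1) ⇒ out
candidate 2: (m,n)=(0,-7) → π∥ = 0-7·τ ≈ -29.65248, π⊥ = 0-7·τ' ≈ 1.65248 ∉ [-0.9, 0.1) ⇒ out
candidate 3: (m,n)=(-2,12) → π∥ = -2+12·τ ≈ 48.83282, π⊥ = -2+12·τ' ≈ -4.83282 ∉ [-0.9, 0.1) ⇒ out
candidate 4: (m,n)=(-8,-5) → π∥ = -8-5·τ ≈ -29.18034, π⊥ = -8-5·τ' ≈ -6.81966 ∉ [-0.9, 0.1) ⇒ out
candidate 5: (m,n)=(2,-13) → π∥ = 2-13·τ ≈ -53.06888, π⊥ = 2-13·τ' ≈ 5.06888 ∉ [-0.9, 0.1) ⇒ out
candidate 6: (m,n)=(-13,17) → π∥ = -13+17·τ ≈ 59.01316, π⊥ = -13+17·τ' ≈ -17.01316 ∉ [-0.9, 0.1) ⇒ out
candidate 7: (m,n)=(-3,-11) → π∥ = -3-11·τ ≈ -49.59675, π⊥ = -3-11·τ' ≈ -0.40325 ∈ [-0.9, 0.1) ⇒ IN Λ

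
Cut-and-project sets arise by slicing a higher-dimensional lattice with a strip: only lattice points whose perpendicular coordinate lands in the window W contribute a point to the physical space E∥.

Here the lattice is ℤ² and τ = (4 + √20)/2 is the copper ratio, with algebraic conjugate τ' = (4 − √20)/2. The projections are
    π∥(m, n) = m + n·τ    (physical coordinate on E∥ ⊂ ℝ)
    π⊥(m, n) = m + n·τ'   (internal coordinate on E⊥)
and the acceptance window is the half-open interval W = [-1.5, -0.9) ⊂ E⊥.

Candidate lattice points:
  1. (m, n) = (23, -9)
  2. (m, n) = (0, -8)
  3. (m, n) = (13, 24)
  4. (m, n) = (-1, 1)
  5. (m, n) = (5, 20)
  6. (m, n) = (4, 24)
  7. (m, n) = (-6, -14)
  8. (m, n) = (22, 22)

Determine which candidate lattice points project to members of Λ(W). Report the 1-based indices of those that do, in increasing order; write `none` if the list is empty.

Numerically τ ≈ 4.236068 and τ' = −1/τ ≈ -0.236068.
#1 (23,-9): internal coord 23 + (-9)·τ' = +25.124612; +25.124612 ∉ [-1.5, -0.9) → out
#2 (0,-8): internal coord 0 + (-8)·τ' = +1.888544; +1.888544 ∉ [-1.5, -0.9) → out
#3 (13,24): internal coord 13 + (24)·τ' = +7.334369; +7.334369 ∉ [-1.5, -0.9) → out
#4 (-1,1): internal coord -1 + (1)·τ' = -1.236068; -1.236068 ∈ [-1.5, -0.9) → IN Λ
#5 (5,20): internal coord 5 + (20)·τ' = +0.278640; +0.278640 ∉ [-1.5, -0.9) → out
#6 (4,24): internal coord 4 + (24)·τ' = -1.665631; -1.665631 ∉ [-1.5, -0.9) → out
#7 (-6,-14): internal coord -6 + (-14)·τ' = -2.695048; -2.695048 ∉ [-1.5, -0.9) → out
#8 (22,22): internal coord 22 + (22)·τ' = +16.806504; +16.806504 ∉ [-1.5, -0.9) → out

4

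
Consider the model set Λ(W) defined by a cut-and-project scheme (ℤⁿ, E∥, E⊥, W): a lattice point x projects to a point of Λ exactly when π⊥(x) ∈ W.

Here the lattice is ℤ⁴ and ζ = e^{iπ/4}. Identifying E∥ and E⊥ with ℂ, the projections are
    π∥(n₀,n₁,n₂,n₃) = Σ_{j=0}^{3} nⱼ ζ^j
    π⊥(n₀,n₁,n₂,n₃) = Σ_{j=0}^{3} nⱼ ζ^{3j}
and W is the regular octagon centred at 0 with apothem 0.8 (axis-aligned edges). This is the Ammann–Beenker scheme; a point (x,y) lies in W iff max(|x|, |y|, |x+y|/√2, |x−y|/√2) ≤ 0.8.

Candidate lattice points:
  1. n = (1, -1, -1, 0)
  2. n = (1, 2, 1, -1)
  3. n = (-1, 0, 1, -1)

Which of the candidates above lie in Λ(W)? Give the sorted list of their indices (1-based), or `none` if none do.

π⊥(n) = n₀ + n₁ζ³ + n₂ζ⁶ + n₃ζ⁹ where ζ = e^{iπ/4}.
candidate 1: n = (1, -1, -1, 0) → π⊥ ≈ (+1.7071, +0.2929); max(|x|,|y|,|x±y|/√2) = 1.7071 > 0.8 ⇒ ∉ W
candidate 2: n = (1, 2, 1, -1) → π⊥ ≈ (-1.1213, -0.2929); max(|x|,|y|,|x±y|/√2) = 1.1213 > 0.8 ⇒ ∉ W
candidate 3: n = (-1, 0, 1, -1) → π⊥ ≈ (-1.7071, -1.7071); max(|x|,|y|,|x±y|/√2) = 2.4142 > 0.8 ⇒ ∉ W

none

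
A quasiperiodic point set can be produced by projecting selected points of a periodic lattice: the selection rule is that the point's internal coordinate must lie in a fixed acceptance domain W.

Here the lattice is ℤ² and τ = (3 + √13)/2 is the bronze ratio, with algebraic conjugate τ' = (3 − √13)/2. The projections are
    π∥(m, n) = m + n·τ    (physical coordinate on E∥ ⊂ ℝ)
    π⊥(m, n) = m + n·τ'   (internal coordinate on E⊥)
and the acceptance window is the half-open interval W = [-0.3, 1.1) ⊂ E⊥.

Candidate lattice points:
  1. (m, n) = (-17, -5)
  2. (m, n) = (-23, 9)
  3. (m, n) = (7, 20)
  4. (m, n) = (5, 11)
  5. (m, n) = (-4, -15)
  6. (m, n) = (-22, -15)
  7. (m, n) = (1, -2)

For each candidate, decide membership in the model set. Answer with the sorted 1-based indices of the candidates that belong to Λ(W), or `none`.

3, 5

Compute τ' = (3−√13)/2 = -0.30278, so π⊥(m,n) = m -0.30278·n.
[1] lift (-17,-5): star map gives -15.48612; window check -0.3 ≤ -15.48612 < 1.1 is false → out
[2] lift (-23,9): star map gives -25.72498; window check -0.3 ≤ -25.72498 < 1.1 is false → out
[3] lift (7,20): star map gives 0.94449; window check -0.3 ≤ 0.94449 < 1.1 is true → IN Λ
[4] lift (5,11): star map gives 1.66947; window check -0.3 ≤ 1.66947 < 1.1 is false → out
[5] lift (-4,-15): star map gives 0.54163; window check -0.3 ≤ 0.54163 < 1.1 is true → IN Λ
[6] lift (-22,-15): star map gives -17.45837; window check -0.3 ≤ -17.45837 < 1.1 is false → out
[7] lift (1,-2): star map gives 1.60555; window check -0.3 ≤ 1.60555 < 1.1 is false → out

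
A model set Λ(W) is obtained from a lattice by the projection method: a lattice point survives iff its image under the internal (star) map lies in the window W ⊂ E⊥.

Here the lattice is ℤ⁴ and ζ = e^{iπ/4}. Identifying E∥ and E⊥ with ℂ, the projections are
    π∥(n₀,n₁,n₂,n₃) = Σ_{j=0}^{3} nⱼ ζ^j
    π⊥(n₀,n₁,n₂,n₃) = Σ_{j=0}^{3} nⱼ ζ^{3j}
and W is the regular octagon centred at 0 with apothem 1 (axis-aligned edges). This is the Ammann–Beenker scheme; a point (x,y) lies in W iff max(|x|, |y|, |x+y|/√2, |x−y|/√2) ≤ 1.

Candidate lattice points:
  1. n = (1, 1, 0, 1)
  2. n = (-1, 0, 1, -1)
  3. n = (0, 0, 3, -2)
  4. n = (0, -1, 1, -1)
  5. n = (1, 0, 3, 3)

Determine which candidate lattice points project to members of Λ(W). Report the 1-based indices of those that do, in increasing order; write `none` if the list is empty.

none

π⊥(n) = n₀ + n₁ζ³ + n₂ζ⁶ + n₃ζ⁹ where ζ = e^{iπ/4}.
candidate 1: n = (1, 1, 0, 1) → π⊥ ≈ (+1.000000, +1.414214); max(|x|,|y|,|x±y|/√2) = 1.707107 > 1 ⇒ ∉ W
candidate 2: n = (-1, 0, 1, -1) → π⊥ ≈ (-1.707107, -1.707107); max(|x|,|y|,|x±y|/√2) = 2.414214 > 1 ⇒ ∉ W
candidate 3: n = (0, 0, 3, -2) → π⊥ ≈ (-1.414214, -4.414214); max(|x|,|y|,|x±y|/√2) = 4.414214 > 1 ⇒ ∉ W
candidate 4: n = (0, -1, 1, -1) → π⊥ ≈ (+0.000000, -2.414214); max(|x|,|y|,|x±y|/√2) = 2.414214 > 1 ⇒ ∉ W
candidate 5: n = (1, 0, 3, 3) → π⊥ ≈ (+3.121320, -0.878680); max(|x|,|y|,|x±y|/√2) = 3.121320 > 1 ⇒ ∉ W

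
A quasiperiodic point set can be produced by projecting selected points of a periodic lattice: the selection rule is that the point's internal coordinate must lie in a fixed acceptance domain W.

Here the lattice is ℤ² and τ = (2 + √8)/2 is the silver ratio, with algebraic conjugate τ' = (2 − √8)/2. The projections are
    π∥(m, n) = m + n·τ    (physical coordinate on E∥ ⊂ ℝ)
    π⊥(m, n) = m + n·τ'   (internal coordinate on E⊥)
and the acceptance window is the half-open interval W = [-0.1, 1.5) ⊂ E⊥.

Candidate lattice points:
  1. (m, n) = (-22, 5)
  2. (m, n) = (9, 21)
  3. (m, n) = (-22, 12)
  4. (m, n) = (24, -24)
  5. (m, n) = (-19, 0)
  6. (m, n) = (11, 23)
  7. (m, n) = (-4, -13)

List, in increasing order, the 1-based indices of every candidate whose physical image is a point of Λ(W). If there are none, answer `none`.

Compute τ' = (2−√8)/2 = -0.41421, so π⊥(m,n) = m -0.41421·n.
#1 (-22,5): internal coord -22 + (5)·τ' = -24.07107; -24.07107 ∉ [-0.1, 1.5) → out
#2 (9,21): internal coord 9 + (21)·τ' = +0.30152; +0.30152 ∈ [-0.1, 1.5) → IN Λ
#3 (-22,12): internal coord -22 + (12)·τ' = -26.97056; -26.97056 ∉ [-0.1, 1.5) → out
#4 (24,-24): internal coord 24 + (-24)·τ' = +33.94113; +33.94113 ∉ [-0.1, 1.5) → out
#5 (-19,0): internal coord -19 + (0)·τ' = -19.00000; -19.00000 ∉ [-0.1, 1.5) → out
#6 (11,23): internal coord 11 + (23)·τ' = +1.47309; +1.47309 ∈ [-0.1, 1.5) → IN Λ
#7 (-4,-13): internal coord -4 + (-13)·τ' = +1.38478; +1.38478 ∈ [-0.1, 1.5) → IN Λ

2, 6, 7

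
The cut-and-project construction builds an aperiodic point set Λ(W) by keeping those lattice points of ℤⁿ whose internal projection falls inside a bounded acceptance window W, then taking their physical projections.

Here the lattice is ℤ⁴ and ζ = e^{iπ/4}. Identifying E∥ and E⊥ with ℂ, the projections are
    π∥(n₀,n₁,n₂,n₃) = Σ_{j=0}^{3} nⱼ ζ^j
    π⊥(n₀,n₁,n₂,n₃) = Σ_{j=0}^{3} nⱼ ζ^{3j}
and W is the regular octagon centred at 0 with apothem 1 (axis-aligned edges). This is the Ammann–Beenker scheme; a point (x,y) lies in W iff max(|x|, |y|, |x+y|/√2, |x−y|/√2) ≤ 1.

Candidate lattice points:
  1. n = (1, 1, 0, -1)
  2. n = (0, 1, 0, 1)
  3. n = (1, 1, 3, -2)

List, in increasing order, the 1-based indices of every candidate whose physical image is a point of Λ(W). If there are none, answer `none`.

Internal map: ζ^{3j} for j=0..3 gives (1,0), (−√2/2,√2/2), (0,−1), (√2/2,√2/2).
candidate 1: n = (1, 1, 0, -1) → π⊥ ≈ (-0.414214, +0.000000); max(|x|,|y|,|x±y|/√2) = 0.414214 ≤ 1 ⇒ ∈ W
candidate 2: n = (0, 1, 0, 1) → π⊥ ≈ (+0.000000, +1.414214); max(|x|,|y|,|x±y|/√2) = 1.414214 > 1 ⇒ ∉ W
candidate 3: n = (1, 1, 3, -2) → π⊥ ≈ (-1.121320, -3.707107); max(|x|,|y|,|x±y|/√2) = 3.707107 > 1 ⇒ ∉ W

1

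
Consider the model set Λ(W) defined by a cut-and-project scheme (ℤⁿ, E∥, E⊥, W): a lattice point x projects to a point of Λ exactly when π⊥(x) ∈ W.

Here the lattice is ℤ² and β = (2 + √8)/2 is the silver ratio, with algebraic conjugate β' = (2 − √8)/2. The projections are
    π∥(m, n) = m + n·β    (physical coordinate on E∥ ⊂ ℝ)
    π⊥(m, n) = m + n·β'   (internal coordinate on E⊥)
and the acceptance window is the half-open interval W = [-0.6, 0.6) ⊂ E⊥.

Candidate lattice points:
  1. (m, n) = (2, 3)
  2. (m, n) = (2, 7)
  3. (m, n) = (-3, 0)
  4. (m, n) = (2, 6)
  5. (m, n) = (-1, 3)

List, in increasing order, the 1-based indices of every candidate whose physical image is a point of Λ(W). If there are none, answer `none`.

Numerically β ≈ 2.41421 and β' = −1/β ≈ -0.41421.
[1] lift (2,3): star map gives 0.75736; window check -0.6 ≤ 0.75736 < 0.6 is false → out
[2] lift (2,7): star map gives -0.89949; window check -0.6 ≤ -0.89949 < 0.6 is false → out
[3] lift (-3,0): star map gives -3.00000; window check -0.6 ≤ -3.00000 < 0.6 is false → out
[4] lift (2,6): star map gives -0.48528; window check -0.6 ≤ -0.48528 < 0.6 is true → IN Λ
[5] lift (-1,3): star map gives -2.24264; window check -0.6 ≤ -2.24264 < 0.6 is false → out

4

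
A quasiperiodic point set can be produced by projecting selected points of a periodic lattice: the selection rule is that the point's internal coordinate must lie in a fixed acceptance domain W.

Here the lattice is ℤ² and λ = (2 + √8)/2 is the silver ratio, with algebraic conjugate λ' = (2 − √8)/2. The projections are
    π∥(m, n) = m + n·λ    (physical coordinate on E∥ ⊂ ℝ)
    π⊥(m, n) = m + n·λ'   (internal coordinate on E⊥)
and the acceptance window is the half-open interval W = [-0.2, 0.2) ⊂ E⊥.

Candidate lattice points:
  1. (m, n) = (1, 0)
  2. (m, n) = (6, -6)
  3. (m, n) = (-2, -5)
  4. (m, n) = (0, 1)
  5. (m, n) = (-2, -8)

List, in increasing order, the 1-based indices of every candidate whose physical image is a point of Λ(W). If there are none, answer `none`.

3

λ' = (2−√8)/2 ≈ -0.41421.
candidate 1: (m,n)=(1,0) → π∥ = 1+0·λ ≈ 1.00000, π⊥ = 1+0·λ' ≈ 1.00000 ∉ [-0.2, 0.2) ⇒ out
candidate 2: (m,n)=(6,-6) → π∥ = 6-6·λ ≈ -8.48528, π⊥ = 6-6·λ' ≈ 8.48528 ∉ [-0.2, 0.2) ⇒ out
candidate 3: (m,n)=(-2,-5) → π∥ = -2-5·λ ≈ -14.07107, π⊥ = -2-5·λ' ≈ 0.07107 ∈ [-0.2, 0.2) ⇒ IN Λ
candidate 4: (m,n)=(0,1) → π∥ = 0+1·λ ≈ 2.41421, π⊥ = 0+1·λ' ≈ -0.41421 ∉ [-0.2, 0.2) ⇒ out
candidate 5: (m,n)=(-2,-8) → π∥ = -2-8·λ ≈ -21.31371, π⊥ = -2-8·λ' ≈ 1.31371 ∉ [-0.2, 0.2) ⇒ out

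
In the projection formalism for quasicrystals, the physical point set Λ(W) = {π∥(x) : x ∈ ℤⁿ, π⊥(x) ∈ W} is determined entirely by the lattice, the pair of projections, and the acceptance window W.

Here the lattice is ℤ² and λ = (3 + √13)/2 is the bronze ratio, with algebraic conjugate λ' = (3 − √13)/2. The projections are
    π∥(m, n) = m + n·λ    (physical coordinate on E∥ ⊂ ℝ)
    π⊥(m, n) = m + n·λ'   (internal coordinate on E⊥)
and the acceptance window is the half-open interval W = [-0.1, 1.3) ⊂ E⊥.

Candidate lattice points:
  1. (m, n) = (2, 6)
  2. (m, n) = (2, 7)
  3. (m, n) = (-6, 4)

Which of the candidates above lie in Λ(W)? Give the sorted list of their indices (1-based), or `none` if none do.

1

Compute λ' = (3−√13)/2 = -0.30278, so π⊥(m,n) = m -0.30278·n.
#1 (2,6): internal coord 2 + (6)·λ' = +0.18335; +0.18335 ∈ [-0.1, 1.3) → IN Λ
#2 (2,7): internal coord 2 + (7)·λ' = -0.11943; -0.11943 ∉ [-0.1, 1.3) → out
#3 (-6,4): internal coord -6 + (4)·λ' = -7.21110; -7.21110 ∉ [-0.1, 1.3) → out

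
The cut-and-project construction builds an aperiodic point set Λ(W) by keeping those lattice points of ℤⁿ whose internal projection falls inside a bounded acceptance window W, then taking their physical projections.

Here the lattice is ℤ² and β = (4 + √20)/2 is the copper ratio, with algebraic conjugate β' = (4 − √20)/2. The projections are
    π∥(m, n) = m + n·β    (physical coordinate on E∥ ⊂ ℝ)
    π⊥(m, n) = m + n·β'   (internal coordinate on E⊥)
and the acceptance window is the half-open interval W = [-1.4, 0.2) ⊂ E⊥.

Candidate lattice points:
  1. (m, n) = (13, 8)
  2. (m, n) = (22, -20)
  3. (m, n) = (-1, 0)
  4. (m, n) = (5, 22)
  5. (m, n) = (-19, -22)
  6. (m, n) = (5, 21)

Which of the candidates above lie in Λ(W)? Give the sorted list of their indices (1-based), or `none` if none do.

Compute β' = (4−√20)/2 = -0.2361, so π⊥(m,n) = m -0.2361·n.
[1] lift (13,8): star map gives 11.1115; window check -1.4 ≤ 11.1115 < 0.2 is false → out
[2] lift (22,-20): star map gives 26.7214; window check -1.4 ≤ 26.7214 < 0.2 is false → out
[3] lift (-1,0): star map gives -1.0000; window check -1.4 ≤ -1.0000 < 0.2 is true → IN Λ
[4] lift (5,22): star map gives -0.1935; window check -1.4 ≤ -0.1935 < 0.2 is true → IN Λ
[5] lift (-19,-22): star map gives -13.8065; window check -1.4 ≤ -13.8065 < 0.2 is false → out
[6] lift (5,21): star map gives 0.0426; window check -1.4 ≤ 0.0426 < 0.2 is true → IN Λ

3, 4, 6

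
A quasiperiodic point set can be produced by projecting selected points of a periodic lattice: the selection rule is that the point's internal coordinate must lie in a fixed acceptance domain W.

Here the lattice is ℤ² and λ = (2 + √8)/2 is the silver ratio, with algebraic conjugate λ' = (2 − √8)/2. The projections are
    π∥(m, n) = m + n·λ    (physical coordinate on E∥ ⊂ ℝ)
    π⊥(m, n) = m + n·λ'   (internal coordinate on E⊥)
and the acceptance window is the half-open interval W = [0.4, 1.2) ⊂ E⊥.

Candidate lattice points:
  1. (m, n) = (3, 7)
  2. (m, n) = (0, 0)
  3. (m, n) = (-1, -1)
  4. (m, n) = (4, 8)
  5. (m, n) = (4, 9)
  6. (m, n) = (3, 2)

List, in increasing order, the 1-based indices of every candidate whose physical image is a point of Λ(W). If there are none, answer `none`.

Compute λ' = (2−√8)/2 = -0.414214, so π⊥(m,n) = m -0.414214·n.
candidate 1: (m,n)=(3,7) → π∥ = 3+7·λ ≈ 19.899495, π⊥ = 3+7·λ' ≈ 0.100505 ∉ [0.4, 1.2) ⇒ out
candidate 2: (m,n)=(0,0) → π∥ = 0+0·λ ≈ 0.000000, π⊥ = 0+0·λ' ≈ 0.000000 ∉ [0.4, 1.2) ⇒ out
candidate 3: (m,n)=(-1,-1) → π∥ = -1-1·λ ≈ -3.414214, π⊥ = -1-1·λ' ≈ -0.585786 ∉ [0.4, 1.2) ⇒ out
candidate 4: (m,n)=(4,8) → π∥ = 4+8·λ ≈ 23.313708, π⊥ = 4+8·λ' ≈ 0.686292 ∈ [0.4, 1.2) ⇒ IN Λ
candidate 5: (m,n)=(4,9) → π∥ = 4+9·λ ≈ 25.727922, π⊥ = 4+9·λ' ≈ 0.272078 ∉ [0.4, 1.2) ⇒ out
candidate 6: (m,n)=(3,2) → π∥ = 3+2·λ ≈ 7.828427, π⊥ = 3+2·λ' ≈ 2.171573 ∉ [0.4, 1.2) ⇒ out

4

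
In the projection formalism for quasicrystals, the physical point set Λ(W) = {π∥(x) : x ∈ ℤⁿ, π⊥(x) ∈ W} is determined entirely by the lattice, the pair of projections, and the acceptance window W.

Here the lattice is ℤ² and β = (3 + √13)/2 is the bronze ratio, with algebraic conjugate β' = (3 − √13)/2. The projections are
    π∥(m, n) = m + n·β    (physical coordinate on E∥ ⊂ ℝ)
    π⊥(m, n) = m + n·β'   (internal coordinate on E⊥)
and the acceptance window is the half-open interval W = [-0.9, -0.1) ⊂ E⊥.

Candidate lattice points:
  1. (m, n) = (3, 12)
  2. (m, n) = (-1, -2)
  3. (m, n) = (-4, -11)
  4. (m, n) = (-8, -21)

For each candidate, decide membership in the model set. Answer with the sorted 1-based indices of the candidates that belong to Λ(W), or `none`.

β' = (3−√13)/2 ≈ -0.30278.
[1] lift (3,12): star map gives -0.63331; window check -0.9 ≤ -0.63331 < -0.1 is true → IN Λ
[2] lift (-1,-2): star map gives -0.39445; window check -0.9 ≤ -0.39445 < -0.1 is true → IN Λ
[3] lift (-4,-11): star map gives -0.66947; window check -0.9 ≤ -0.66947 < -0.1 is true → IN Λ
[4] lift (-8,-21): star map gives -1.64171; window check -0.9 ≤ -1.64171 < -0.1 is false → out

1, 2, 3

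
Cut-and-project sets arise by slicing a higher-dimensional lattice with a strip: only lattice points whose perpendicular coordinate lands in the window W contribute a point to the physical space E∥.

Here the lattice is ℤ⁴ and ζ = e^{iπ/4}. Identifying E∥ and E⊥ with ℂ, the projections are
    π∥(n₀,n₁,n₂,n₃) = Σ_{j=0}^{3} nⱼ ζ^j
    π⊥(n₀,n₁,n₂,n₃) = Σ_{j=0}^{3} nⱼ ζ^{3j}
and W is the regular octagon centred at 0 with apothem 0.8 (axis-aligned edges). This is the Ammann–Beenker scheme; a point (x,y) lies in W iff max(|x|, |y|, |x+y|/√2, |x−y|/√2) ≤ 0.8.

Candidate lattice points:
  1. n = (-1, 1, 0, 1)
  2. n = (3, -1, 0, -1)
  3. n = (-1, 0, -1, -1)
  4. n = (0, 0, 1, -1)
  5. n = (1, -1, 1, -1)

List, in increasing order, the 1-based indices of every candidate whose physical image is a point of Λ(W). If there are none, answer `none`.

none

With ζ = e^{iπ/4} the internal vectors are ζ^0,ζ^3,ζ^6,ζ^9.
candidate 1: n = (-1, 1, 0, 1) → π⊥ ≈ (-1.000000, +1.414214); max(|x|,|y|,|x±y|/√2) = 1.707107 > 0.8 ⇒ ∉ W
candidate 2: n = (3, -1, 0, -1) → π⊥ ≈ (+3.000000, -1.414214); max(|x|,|y|,|x±y|/√2) = 3.121320 > 0.8 ⇒ ∉ W
candidate 3: n = (-1, 0, -1, -1) → π⊥ ≈ (-1.707107, +0.292893); max(|x|,|y|,|x±y|/√2) = 1.707107 > 0.8 ⇒ ∉ W
candidate 4: n = (0, 0, 1, -1) → π⊥ ≈ (-0.707107, -1.707107); max(|x|,|y|,|x±y|/√2) = 1.707107 > 0.8 ⇒ ∉ W
candidate 5: n = (1, -1, 1, -1) → π⊥ ≈ (+1.000000, -2.414214); max(|x|,|y|,|x±y|/√2) = 2.414214 > 0.8 ⇒ ∉ W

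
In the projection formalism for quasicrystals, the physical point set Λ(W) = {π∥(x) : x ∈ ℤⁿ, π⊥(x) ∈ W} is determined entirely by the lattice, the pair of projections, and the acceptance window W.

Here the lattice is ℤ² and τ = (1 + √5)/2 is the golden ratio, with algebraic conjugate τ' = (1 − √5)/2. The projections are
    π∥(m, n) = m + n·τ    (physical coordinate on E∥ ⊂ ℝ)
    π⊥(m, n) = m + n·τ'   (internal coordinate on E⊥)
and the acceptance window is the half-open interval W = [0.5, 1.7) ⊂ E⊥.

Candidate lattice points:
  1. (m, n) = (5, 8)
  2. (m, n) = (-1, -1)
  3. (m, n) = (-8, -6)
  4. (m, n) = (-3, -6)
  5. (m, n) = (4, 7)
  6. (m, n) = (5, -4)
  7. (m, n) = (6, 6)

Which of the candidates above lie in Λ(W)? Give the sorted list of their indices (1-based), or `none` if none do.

Compute τ' = (1−√5)/2 = -0.6180, so π⊥(m,n) = m -0.6180·n.
[1] lift (5,8): star map gives 0.0557; window check 0.5 ≤ 0.0557 < 1.7 is false → out
[2] lift (-1,-1): star map gives -0.3820; window check 0.5 ≤ -0.3820 < 1.7 is false → out
[3] lift (-8,-6): star map gives -4.2918; window check 0.5 ≤ -4.2918 < 1.7 is false → out
[4] lift (-3,-6): star map gives 0.7082; window check 0.5 ≤ 0.7082 < 1.7 is true → IN Λ
[5] lift (4,7): star map gives -0.3262; window check 0.5 ≤ -0.3262 < 1.7 is false → out
[6] lift (5,-4): star map gives 7.4721; window check 0.5 ≤ 7.4721 < 1.7 is false → out
[7] lift (6,6): star map gives 2.2918; window check 0.5 ≤ 2.2918 < 1.7 is false → out

4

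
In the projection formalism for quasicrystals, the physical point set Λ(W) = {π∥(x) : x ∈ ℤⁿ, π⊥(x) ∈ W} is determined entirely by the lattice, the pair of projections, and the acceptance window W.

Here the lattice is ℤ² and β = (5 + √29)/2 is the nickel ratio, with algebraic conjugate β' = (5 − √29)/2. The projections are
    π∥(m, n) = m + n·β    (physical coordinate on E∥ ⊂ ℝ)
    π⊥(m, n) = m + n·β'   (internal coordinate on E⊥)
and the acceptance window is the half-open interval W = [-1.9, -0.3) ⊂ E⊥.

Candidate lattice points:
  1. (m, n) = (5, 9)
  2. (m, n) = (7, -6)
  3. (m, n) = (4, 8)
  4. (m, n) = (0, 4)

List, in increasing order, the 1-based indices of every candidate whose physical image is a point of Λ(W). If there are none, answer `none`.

4

Compute β' = (5−√29)/2 = -0.192582, so π⊥(m,n) = m -0.192582·n.
candidate 1: (m,n)=(5,9) → π∥ = 5+9·β ≈ 51.733242, π⊥ = 5+9·β' ≈ 3.266758 ∉ [-1.9, -0.3) ⇒ out
candidate 2: (m,n)=(7,-6) → π∥ = 7-6·β ≈ -24.155494, π⊥ = 7-6·β' ≈ 8.155494 ∉ [-1.9, -0.3) ⇒ out
candidate 3: (m,n)=(4,8) → π∥ = 4+8·β ≈ 45.540659, π⊥ = 4+8·β' ≈ 2.459341 ∉ [-1.9, -0.3) ⇒ out
candidate 4: (m,n)=(0,4) → π∥ = 0+4·β ≈ 20.770330, π⊥ = 0+4·β' ≈ -0.770330 ∈ [-1.9, -0.3) ⇒ IN Λ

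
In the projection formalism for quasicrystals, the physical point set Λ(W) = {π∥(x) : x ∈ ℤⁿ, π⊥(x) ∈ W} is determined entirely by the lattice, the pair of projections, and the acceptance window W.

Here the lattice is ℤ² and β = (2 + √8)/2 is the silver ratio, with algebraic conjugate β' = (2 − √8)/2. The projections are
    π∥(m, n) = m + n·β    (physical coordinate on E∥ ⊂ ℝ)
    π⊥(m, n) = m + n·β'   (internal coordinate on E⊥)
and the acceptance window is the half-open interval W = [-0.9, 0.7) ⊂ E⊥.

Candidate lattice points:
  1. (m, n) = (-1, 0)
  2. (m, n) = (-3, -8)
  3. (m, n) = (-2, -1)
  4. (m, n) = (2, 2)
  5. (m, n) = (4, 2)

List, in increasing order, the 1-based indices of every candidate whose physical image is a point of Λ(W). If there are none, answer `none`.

Compute β' = (2−√8)/2 = -0.414214, so π⊥(m,n) = m -0.414214·n.
candidate 1: (m,n)=(-1,0) → π∥ = -1+0·β ≈ -1.000000, π⊥ = -1+0·β' ≈ -1.000000 ∉ [-0.9, 0.7) ⇒ out
candidate 2: (m,n)=(-3,-8) → π∥ = -3-8·β ≈ -22.313708, π⊥ = -3-8·β' ≈ 0.313708 ∈ [-0.9, 0.7) ⇒ IN Λ
candidate 3: (m,n)=(-2,-1) → π∥ = -2-1·β ≈ -4.414214, π⊥ = -2-1·β' ≈ -1.585786 ∉ [-0.9, 0.7) ⇒ out
candidate 4: (m,n)=(2,2) → π∥ = 2+2·β ≈ 6.828427, π⊥ = 2+2·β' ≈ 1.171573 ∉ [-0.9, 0.7) ⇒ out
candidate 5: (m,n)=(4,2) → π∥ = 4+2·β ≈ 8.828427, π⊥ = 4+2·β' ≈ 3.171573 ∉ [-0.9, 0.7) ⇒ out

2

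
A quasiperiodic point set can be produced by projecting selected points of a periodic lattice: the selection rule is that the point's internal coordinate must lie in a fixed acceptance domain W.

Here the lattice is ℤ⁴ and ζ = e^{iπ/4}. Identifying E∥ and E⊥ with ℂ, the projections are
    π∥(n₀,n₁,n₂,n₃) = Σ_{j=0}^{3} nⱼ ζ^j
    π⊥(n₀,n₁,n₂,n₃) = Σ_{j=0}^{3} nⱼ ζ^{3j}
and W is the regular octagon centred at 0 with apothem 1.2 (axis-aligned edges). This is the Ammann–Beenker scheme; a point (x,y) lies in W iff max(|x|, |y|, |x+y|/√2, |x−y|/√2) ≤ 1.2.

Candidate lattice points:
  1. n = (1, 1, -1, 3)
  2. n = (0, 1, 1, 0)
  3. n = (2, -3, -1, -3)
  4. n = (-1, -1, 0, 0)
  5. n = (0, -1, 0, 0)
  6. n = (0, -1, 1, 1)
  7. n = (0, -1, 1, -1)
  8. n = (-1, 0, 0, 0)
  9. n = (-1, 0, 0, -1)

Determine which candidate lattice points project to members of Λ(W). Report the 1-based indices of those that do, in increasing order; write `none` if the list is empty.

2, 4, 5, 8

π⊥(n) = n₀ + n₁ζ³ + n₂ζ⁶ + n₃ζ⁹ where ζ = e^{iπ/4}.
#1 (1, 1, -1, 3): internal (2.41421, 3.82843); octagon support 4.41421 vs apothem 1.2 → ∉ W
#2 (0, 1, 1, 0): internal (-0.70711, -0.29289); octagon support 0.70711 vs apothem 1.2 → ∈ W
#3 (2, -3, -1, -3): internal (2.00000, -3.24264); octagon support 3.70711 vs apothem 1.2 → ∉ W
#4 (-1, -1, 0, 0): internal (-0.29289, -0.70711); octagon support 0.70711 vs apothem 1.2 → ∈ W
#5 (0, -1, 0, 0): internal (0.70711, -0.70711); octagon support 1.00000 vs apothem 1.2 → ∈ W
#6 (0, -1, 1, 1): internal (1.41421, -1.00000); octagon support 1.70711 vs apothem 1.2 → ∉ W
#7 (0, -1, 1, -1): internal (0.00000, -2.41421); octagon support 2.41421 vs apothem 1.2 → ∉ W
#8 (-1, 0, 0, 0): internal (-1.00000, 0.00000); octagon support 1.00000 vs apothem 1.2 → ∈ W
#9 (-1, 0, 0, -1): internal (-1.70711, -0.70711); octagon support 1.70711 vs apothem 1.2 → ∉ W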